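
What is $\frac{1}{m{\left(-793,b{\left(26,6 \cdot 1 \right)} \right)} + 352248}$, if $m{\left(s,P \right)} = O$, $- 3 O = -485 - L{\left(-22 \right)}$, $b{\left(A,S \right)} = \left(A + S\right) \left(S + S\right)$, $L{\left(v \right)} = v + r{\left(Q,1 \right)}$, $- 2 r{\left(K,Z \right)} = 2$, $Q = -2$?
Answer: $\frac{1}{352402} \approx 2.8377 \cdot 10^{-6}$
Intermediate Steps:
$r{\left(K,Z \right)} = -1$ ($r{\left(K,Z \right)} = \left(- \frac{1}{2}\right) 2 = -1$)
$L{\left(v \right)} = -1 + v$ ($L{\left(v \right)} = v - 1 = -1 + v$)
$b{\left(A,S \right)} = 2 S \left(A + S\right)$ ($b{\left(A,S \right)} = \left(A + S\right) 2 S = 2 S \left(A + S\right)$)
$O = 154$ ($O = - \frac{-485 - \left(-1 - 22\right)}{3} = - \frac{-485 - -23}{3} = - \frac{-485 + 23}{3} = \left(- \frac{1}{3}\right) \left(-462\right) = 154$)
$m{\left(s,P \right)} = 154$
$\frac{1}{m{\left(-793,b{\left(26,6 \cdot 1 \right)} \right)} + 352248} = \frac{1}{154 + 352248} = \frac{1}{352402}$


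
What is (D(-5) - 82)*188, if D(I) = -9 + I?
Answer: -18048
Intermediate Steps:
(D(-5) - 82)*188 = ((-9 - 5) - 82)*188 = (-14 - 82)*188 = -96*188 = -18048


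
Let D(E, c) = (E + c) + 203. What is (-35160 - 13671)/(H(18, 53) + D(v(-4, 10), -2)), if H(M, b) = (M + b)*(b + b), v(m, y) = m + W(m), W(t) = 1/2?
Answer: -32554/5149 ≈ -6.3224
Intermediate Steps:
W(t) = ½
v(m, y) = ½ + m (v(m, y) = m + ½ = ½ + m)
H(M, b) = 2*b*(M + b) (H(M, b) = (M + b)*(2*b) = 2*b*(M + b))
D(E, c) = 203 + E + c
(-35160 - 13671)/(H(18, 53) + D(v(-4, 10), -2)) = (-35160 - 13671)/(2*53*(18 + 53) + (203 + (½ - 4) - 2)) = -48831/(2*53*71 + (203 - 7/2 - 2)) = -48831/(7526 + 395/2) = -48831/15447/2 = -48831*2/15447 = -32554/5149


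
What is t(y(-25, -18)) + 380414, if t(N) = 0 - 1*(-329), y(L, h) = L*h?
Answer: 380743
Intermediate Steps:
t(N) = 329 (t(N) = 0 + 329 = 329)
t(y(-25, -18)) + 380414 = 329 + 380414 = 380743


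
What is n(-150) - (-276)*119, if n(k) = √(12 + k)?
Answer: 32844 + I*√138 ≈ 32844.0 + 11.747*I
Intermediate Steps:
n(-150) - (-276)*119 = √(12 - 150) - (-276)*119 = √(-138) - 1*(-32844) = I*√138 + 32844 = 32844 + I*√138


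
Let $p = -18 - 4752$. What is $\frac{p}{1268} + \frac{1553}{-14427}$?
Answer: $- \frac{35392997}{9146718} \approx -3.8695$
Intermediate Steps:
$p = -4770$ ($p = -18 - 4752 = -4770$)
$\frac{p}{1268} + \frac{1553}{-14427} = - \frac{4770}{1268} + \frac{1553}{-14427} = \left(-4770\right) \frac{1}{1268} + 1553 \left(- \frac{1}{14427}\right) = - \frac{2385}{634} - \frac{1553}{14427} = - \frac{35392997}{9146718}$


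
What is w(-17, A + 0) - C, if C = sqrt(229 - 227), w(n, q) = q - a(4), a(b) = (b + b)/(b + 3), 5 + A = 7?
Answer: 6/7 - sqrt(2) ≈ -0.55707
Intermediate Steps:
A = 2 (A = -5 + 7 = 2)
a(b) = 2*b/(3 + b) (a(b) = (2*b)/(3 + b) = 2*b/(3 + b))
w(n, q) = -8/7 + q (w(n, q) = q - 2*4/(3 + 4) = q - 2*4/7 = q - 1*8/7 = q - 8/7 = -8/7 + q)
C = sqrt(2) ≈ 1.4142
w(-17, A + 0) - C = (-8/7 + (2 + 0)) - sqrt(2) = (-8/7 + 2) - sqrt(2) = 6/7 - sqrt(2)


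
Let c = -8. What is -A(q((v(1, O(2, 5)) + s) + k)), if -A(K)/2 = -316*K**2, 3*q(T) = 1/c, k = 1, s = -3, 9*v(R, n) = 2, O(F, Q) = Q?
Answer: -79/72 ≈ -1.0972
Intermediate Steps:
v(R, n) = 2/9 (v(R, n) = (1/9)*2 = 2/9)
q(T) = -1/24 (q(T) = (1/3)/(-8) = (1/3)*(-1/8) = -1/24)
A(K) = 632*K**2 (A(K) = -(-632)*K**2 = 632*K**2)
-A(q((v(1, O(2, 5)) + s) + k)) = -632*(-1/24)**2 = -632/576 = -1*79/72 = -79/72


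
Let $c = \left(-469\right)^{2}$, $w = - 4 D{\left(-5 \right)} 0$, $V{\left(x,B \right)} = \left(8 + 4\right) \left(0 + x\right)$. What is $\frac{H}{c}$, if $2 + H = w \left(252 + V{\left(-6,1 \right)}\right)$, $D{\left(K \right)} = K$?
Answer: $- \frac{2}{219961} \approx -9.0925 \cdot 10^{-6}$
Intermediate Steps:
$V{\left(x,B \right)} = 12 x$
$w = 0$ ($w = \left(-4\right) \left(-5\right) 0 = 20 \cdot 0 = 0$)
$c = 219961$
$H = -2$ ($H = -2 + 0 \left(252 + 12 \left(-6\right)\right) = -2 + 0 \left(252 - 72\right) = -2 + 0 \cdot 180 = -2 + 0 = -2$)
$\frac{H}{c} = - \frac{2}{219961}$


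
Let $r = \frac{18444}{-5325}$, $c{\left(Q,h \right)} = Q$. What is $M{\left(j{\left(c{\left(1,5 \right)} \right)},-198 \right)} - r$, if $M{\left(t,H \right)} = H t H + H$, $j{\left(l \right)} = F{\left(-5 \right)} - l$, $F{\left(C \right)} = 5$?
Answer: $\frac{278003098}{1775} \approx 1.5662 \cdot 10^{5}$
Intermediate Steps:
$j{\left(l \right)} = 5 - l$
$M{\left(t,H \right)} = H + t H^{2}$ ($M{\left(t,H \right)} = t H^{2} + H = H + t H^{2}$)
$r = - \frac{6148}{1775}$ ($r = 18444 \left(- \frac{1}{5325}\right) = - \frac{6148}{1775} \approx -3.4637$)
$M{\left(j{\left(c{\left(1,5 \right)} \right)},-198 \right)} - r = - 198 \left(1 - 198 \left(5 - 1\right)\right) - - \frac{6148}{1775} = - 198 \left(1 - 198 \left(5 - 1\right)\right) + \frac{6148}{1775} = - 198 \left(1 - 792\right) + \frac{6148}{1775} = \left(-198\right) \left(-791\right) + \frac{6148}{1775} = 156618 + \frac{6148}{1775} = \frac{278003098}{1775}$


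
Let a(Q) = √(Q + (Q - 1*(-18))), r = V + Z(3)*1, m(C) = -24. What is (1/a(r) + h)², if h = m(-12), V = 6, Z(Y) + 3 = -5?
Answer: (336 - √14)²/196 ≈ 563.24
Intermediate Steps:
Z(Y) = -8 (Z(Y) = -3 - 5 = -8)
r = -2 (r = 6 - 8*1 = 6 - 8 = -2)
a(Q) = √(18 + 2*Q) (a(Q) = √(Q + (Q + 18)) = √(Q + (18 + Q)) = √(18 + 2*Q))
h = -24
(1/a(r) + h)² = (1/(√(18 + 2*(-2))) - 24)² = (1/(√(18 - 4)) - 24)² = (1/(√14) - 24)² = (√14/14 - 24)² = (-24 + √14/14)²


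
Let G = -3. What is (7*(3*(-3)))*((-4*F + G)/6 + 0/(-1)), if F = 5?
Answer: 483/2 ≈ 241.50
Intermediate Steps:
(7*(3*(-3)))*((-4*F + G)/6 + 0/(-1)) = (7*(3*(-3)))*((-4*5 - 3)/6 + 0/(-1)) = (7*(-9))*((-20 - 3)*(⅙) + 0*(-1)) = -63*(-23*⅙ + 0) = -63*(-23/6 + 0) = -63*(-23/6) = 483/2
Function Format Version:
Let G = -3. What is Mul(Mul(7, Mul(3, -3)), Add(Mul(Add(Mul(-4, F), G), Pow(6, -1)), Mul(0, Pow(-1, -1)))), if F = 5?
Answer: Rational(483, 2) ≈ 241.50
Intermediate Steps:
Mul(Mul(7, Mul(3, -3)), Add(Mul(Add(Mul(-4, F), G), Pow(6, -1)), Mul(0, Pow(-1, -1)))) = Mul(Mul(7, Mul(3, -3)), Add(Mul(Add(Mul(-4, 5), -3), Pow(6, -1)), Mul(0, Pow(-1, -1)))) = Mul(Mul(7, -9), Add(Mul(Add(-20, -3), Rational(1, 6)), Mul(0, -1))) = Mul(-63, Add(Mul(-23, Rational(1, 6)), 0)) = Mul(-63, Add(Rational(-23, 6), 0)) = Mul(-63, Rational(-23, 6)) = Rational(483, 2)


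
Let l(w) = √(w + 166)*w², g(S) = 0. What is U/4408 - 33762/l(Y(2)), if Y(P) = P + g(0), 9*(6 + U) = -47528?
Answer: -23791/19836 - 5627*√42/56 ≈ -652.40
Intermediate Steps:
U = -47582/9 (U = -6 + (⅑)*(-47528) = -6 - 47528/9 = -47582/9 ≈ -5286.9)
Y(P) = P (Y(P) = P + 0 = P)
l(w) = w²*√(166 + w) (l(w) = √(166 + w)*w² = w²*√(166 + w))
U/4408 - 33762/l(Y(2)) = -47582/9/4408 - 33762*1/(4*√(166 + 2)) = -47582/9*1/4408 - 33762*√42/336 = -23791/19836 - 33762*√42/336 = -23791/19836 - 5627*√42/56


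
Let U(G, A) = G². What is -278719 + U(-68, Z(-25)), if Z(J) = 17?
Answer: -274095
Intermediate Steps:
-278719 + U(-68, Z(-25)) = -278719 + (-68)² = -278719 + 4624 = -274095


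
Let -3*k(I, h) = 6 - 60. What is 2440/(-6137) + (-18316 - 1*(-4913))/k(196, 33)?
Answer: -82298131/110466 ≈ -745.01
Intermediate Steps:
k(I, h) = 18 (k(I, h) = -(6 - 60)/3 = -⅓*(-54) = 18)
2440/(-6137) + (-18316 - 1*(-4913))/k(196, 33) = 2440/(-6137) + (-18316 - 1*(-4913))/18 = 2440*(-1/6137) + (-18316 + 4913)*(1/18) = -2440/6137 - 13403*1/18 = -2440/6137 - 13403/18 = -82298131/110466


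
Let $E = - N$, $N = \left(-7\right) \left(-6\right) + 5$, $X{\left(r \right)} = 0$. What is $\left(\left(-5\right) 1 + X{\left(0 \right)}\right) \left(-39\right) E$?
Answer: $-9165$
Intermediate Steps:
$N = 47$ ($N = 42 + 5 = 47$)
$E = -47$ ($E = \left(-1\right) 47 = -47$)
$\left(\left(-5\right) 1 + X{\left(0 \right)}\right) \left(-39\right) E = \left(\left(-5\right) 1 + 0\right) \left(-39\right) \left(-47\right) = \left(-5 + 0\right) \left(-39\right) \left(-47\right) = \left(-5\right) \left(-39\right) \left(-47\right) = 195 \left(-47\right) = -9165$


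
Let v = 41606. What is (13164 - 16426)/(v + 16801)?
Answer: -3262/58407 ≈ -0.055849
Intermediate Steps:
(13164 - 16426)/(v + 16801) = (13164 - 16426)/(41606 + 16801) = -3262/58407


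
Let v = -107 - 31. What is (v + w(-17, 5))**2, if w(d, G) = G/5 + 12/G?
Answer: 452929/25 ≈ 18117.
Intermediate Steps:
w(d, G) = 12/G + G/5 (w(d, G) = G*(1/5) + 12/G = G/5 + 12/G = 12/G + G/5)
v = -138
(v + w(-17, 5))**2 = (-138 + (12/5 + (1/5)*5))**2 = (-138 + (12*(1/5) + 1))**2 = (-138 + (12/5 + 1))**2 = (-138 + 17/5)**2 = (-673/5)**2 = 452929/25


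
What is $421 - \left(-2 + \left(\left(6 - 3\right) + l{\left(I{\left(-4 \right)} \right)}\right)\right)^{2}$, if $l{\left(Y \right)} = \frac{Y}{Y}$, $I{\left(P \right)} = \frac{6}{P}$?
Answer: $417$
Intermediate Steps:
$l{\left(Y \right)} = 1$
$421 - \left(-2 + \left(\left(6 - 3\right) + l{\left(I{\left(-4 \right)} \right)}\right)\right)^{2} = 421 - \left(-2 + \left(\left(6 - 3\right) + 1\right)\right)^{2} = 421 - \left(-2 + \left(3 + 1\right)\right)^{2} = 421 - \left(-2 + 4\right)^{2} = 421 - 2^{2} = 421 - 4 = 417$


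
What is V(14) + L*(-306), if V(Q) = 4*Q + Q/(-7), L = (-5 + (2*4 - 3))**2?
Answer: 54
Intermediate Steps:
L = 0 (L = (-5 + (8 - 3))**2 = (-5 + 5)**2 = 0**2 = 0)
V(Q) = 27*Q/7 (V(Q) = 4*Q + Q*(-1/7) = 4*Q - Q/7 = 27*Q/7)
V(14) + L*(-306) = (27/7)*14 + 0*(-306) = 54 + 0 = 54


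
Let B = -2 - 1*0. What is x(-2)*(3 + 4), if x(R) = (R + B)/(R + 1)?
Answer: 28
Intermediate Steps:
B = -2 (B = -2 + 0 = -2)
x(R) = (-2 + R)/(1 + R) (x(R) = (R - 2)/(R + 1) = (-2 + R)/(1 + R))
x(-2)*(3 + 4) = ((-2 - 2)/(1 - 2))*(3 + 4) = (-4/(-1))*7 = -1*(-4)*7 = 4*7 = 28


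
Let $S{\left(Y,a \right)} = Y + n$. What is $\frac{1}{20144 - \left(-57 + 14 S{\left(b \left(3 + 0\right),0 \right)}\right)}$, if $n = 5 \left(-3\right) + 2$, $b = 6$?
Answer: $\frac{1}{20131} \approx 4.9675 \cdot 10^{-5}$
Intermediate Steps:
$n = -13$ ($n = -15 + 2 = -13$)
$S{\left(Y,a \right)} = -13 + Y$ ($S{\left(Y,a \right)} = Y - 13 = -13 + Y$)
$\frac{1}{20144 - \left(-57 + 14 S{\left(b \left(3 + 0\right),0 \right)}\right)} = \frac{1}{20144 + \left(57 - 14 \left(-13 + 6 \left(3 + 0\right)\right)\right)} = \frac{1}{20144 + \left(57 - 14 \left(-13 + 6 \cdot 3\right)\right)} = \frac{1}{20144 + \left(57 - 14 \left(-13 + 18\right)\right)} = \frac{1}{20144 + \left(57 - 70\right)} = \frac{1}{20144 - 13} = \frac{1}{20131}$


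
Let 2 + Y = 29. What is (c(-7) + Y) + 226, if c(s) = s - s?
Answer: 253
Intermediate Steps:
Y = 27 (Y = -2 + 29 = 27)
c(s) = 0
(c(-7) + Y) + 226 = (0 + 27) + 226 = 27 + 226 = 253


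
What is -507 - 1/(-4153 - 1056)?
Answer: -2640962/5209 ≈ -507.00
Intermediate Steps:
-507 - 1/(-4153 - 1056) = -507 - 1/(-5209) = -507 - 1*(-1/5209) = -507 + 1/5209 = -2640962/5209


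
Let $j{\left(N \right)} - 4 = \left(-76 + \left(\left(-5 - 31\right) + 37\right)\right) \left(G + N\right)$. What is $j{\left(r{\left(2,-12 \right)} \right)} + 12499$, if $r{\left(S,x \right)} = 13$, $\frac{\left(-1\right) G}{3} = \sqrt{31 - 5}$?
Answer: $11528 + 225 \sqrt{26} \approx 12675.0$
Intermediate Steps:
$G = - 3 \sqrt{26}$ ($G = - 3 \sqrt{31 - 5} = - 3 \sqrt{26} \approx -15.297$)
$j{\left(N \right)} = 4 - 75 N + 225 \sqrt{26}$ ($j{\left(N \right)} = 4 + \left(-76 + \left(\left(-5 - 31\right) + 37\right)\right) \left(- 3 \sqrt{26} + N\right) = 4 + \left(-76 + \left(-36 + 37\right)\right) \left(N - 3 \sqrt{26}\right) = 4 + \left(-76 + 1\right) \left(N - 3 \sqrt{26}\right) = 4 - 75 \left(N - 3 \sqrt{26}\right) = 4 - \left(- 225 \sqrt{26} + 75 N\right) = 4 - 75 N + 225 \sqrt{26}$)
$j{\left(r{\left(2,-12 \right)} \right)} + 12499 = \left(4 - 975 + 225 \sqrt{26}\right) + 12499 = \left(-971 + 225 \sqrt{26}\right) + 12499 = 11528 + 225 \sqrt{26}$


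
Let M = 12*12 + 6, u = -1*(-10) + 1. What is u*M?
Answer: 1650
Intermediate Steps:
u = 11 (u = 10 + 1 = 11)
M = 150 (M = 144 + 6 = 150)
u*M = 11*150 = 1650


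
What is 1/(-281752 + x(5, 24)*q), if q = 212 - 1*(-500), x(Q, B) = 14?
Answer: -1/271784 ≈ -3.6794e-6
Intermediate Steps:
q = 712 (q = 212 + 500 = 712)
1/(-281752 + x(5, 24)*q) = 1/(-281752 + 14*712) = 1/(-281752 + 9968) = 1/(-271784) = -1/271784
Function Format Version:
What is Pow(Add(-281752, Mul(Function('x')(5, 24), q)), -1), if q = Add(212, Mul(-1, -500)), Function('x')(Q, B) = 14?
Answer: Rational(-1, 271784) ≈ -3.6794e-6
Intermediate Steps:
q = 712 (q = Add(212, 500) = 712)
Pow(Add(-281752, Mul(Function('x')(5, 24), q)), -1) = Pow(Add(-281752, Mul(14, 712)), -1) = Pow(Add(-281752, 9968), -1) = Pow(-271784, -1) = Rational(-1, 271784)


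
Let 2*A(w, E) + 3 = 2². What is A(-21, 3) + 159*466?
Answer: 148189/2 ≈ 74095.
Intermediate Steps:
A(w, E) = ½ (A(w, E) = -3/2 + (½)*2² = -3/2 + (½)*4 = -3/2 + 2 = ½)
A(-21, 3) + 159*466 = ½ + 159*466 = ½ + 74094 = 148189/2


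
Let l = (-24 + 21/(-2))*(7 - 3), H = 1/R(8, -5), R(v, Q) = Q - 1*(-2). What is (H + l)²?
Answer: 172225/9 ≈ 19136.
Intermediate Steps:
R(v, Q) = 2 + Q (R(v, Q) = Q + 2 = 2 + Q)
H = -⅓ (H = 1/(2 - 5) = 1/(-3) = -⅓ ≈ -0.33333)
l = -138 (l = (-24 + 21*(-½))*4 = (-24 - 21/2)*4 = -69/2*4 = -138)
(H + l)² = (-⅓ - 138)² = (-415/3)² = 172225/9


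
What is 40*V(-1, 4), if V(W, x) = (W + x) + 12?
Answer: 600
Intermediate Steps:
V(W, x) = 12 + W + x
40*V(-1, 4) = 40*(12 - 1 + 4) = 40*15 = 600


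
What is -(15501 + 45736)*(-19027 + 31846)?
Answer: -784997103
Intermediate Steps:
-(15501 + 45736)*(-19027 + 31846) = -61237*12819 = -1*784997103 = -784997103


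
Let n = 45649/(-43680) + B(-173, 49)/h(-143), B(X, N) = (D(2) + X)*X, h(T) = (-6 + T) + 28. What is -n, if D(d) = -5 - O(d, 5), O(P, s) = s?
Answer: 1388388649/5285280 ≈ 262.69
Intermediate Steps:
h(T) = 22 + T
D(d) = -10 (D(d) = -5 - 1*5 = -5 - 5 = -10)
B(X, N) = X*(-10 + X) (B(X, N) = (-10 + X)*X = X*(-10 + X))
n = -1388388649/5285280 (n = 45649/(-43680) + (-173*(-10 - 173))/(22 - 143) = 45649*(-1/43680) - 173*(-183)/(-121) = -45649/43680 + 31659*(-1/121) = -45649/43680 - 31659/121 = -1388388649/5285280 ≈ -262.69)
-n = -1*(-1388388649/5285280) = 1388388649/5285280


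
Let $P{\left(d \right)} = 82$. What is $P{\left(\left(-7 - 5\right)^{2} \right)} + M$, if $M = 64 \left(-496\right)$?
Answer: $-31662$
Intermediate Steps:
$M = -31744$
$P{\left(\left(-7 - 5\right)^{2} \right)} + M = 82 - 31744 = -31662$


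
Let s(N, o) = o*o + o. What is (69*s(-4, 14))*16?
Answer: 231840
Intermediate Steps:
s(N, o) = o + o² (s(N, o) = o² + o = o + o²)
(69*s(-4, 14))*16 = (69*(14*(1 + 14)))*16 = (69*(14*15))*16 = (69*210)*16 = 14490*16 = 231840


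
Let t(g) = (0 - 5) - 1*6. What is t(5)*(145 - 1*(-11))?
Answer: -1716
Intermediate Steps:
t(g) = -11 (t(g) = -5 - 6 = -11)
t(5)*(145 - 1*(-11)) = -11*(145 - 1*(-11)) = -11*(145 + 11) = -11*156 = -1716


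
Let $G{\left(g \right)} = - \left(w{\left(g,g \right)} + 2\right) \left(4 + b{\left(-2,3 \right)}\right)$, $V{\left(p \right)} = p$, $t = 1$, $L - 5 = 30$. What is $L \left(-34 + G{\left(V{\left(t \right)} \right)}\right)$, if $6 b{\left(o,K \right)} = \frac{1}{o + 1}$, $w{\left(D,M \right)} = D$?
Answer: $- \frac{3185}{2} \approx -1592.5$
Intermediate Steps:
$L = 35$ ($L = 5 + 30 = 35$)
$b{\left(o,K \right)} = \frac{1}{6 \left(1 + o\right)}$ ($b{\left(o,K \right)} = \frac{1}{6 \left(o + 1\right)} = \frac{1}{6 \left(1 + o\right)}$)
$G{\left(g \right)} = - \frac{23}{3} - \frac{23 g}{6}$ ($G{\left(g \right)} = - \left(g + 2\right) \left(4 + \frac{1}{6 \left(1 - 2\right)}\right) = - \left(2 + g\right) \left(4 + \frac{1}{6 \left(-1\right)}\right) = - \left(2 + g\right) \left(4 + \frac{1}{6} \left(-1\right)\right) = - \left(2 + g\right) \left(4 - \frac{1}{6}\right) = - \frac{\left(2 + g\right) 23}{6} = - (\frac{23}{3} + \frac{23 g}{6}) = - \frac{23}{3} - \frac{23 g}{6}$)
$L \left(-34 + G{\left(V{\left(t \right)} \right)}\right) = 35 \left(-34 - \frac{23}{2}\right) = 35 \left(- \frac{91}{2}\right) = - \frac{3185}{2}$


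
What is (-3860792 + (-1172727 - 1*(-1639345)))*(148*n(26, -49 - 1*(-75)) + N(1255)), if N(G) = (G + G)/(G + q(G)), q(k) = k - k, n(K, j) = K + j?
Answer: -26128351452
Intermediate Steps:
q(k) = 0
N(G) = 2 (N(G) = (G + G)/(G + 0) = (2*G)/G = 2)
(-3860792 + (-1172727 - 1*(-1639345)))*(148*n(26, -49 - 1*(-75)) + N(1255)) = (-3860792 + (-1172727 - 1*(-1639345)))*(148*(26 + (-49 - 1*(-75))) + 2) = (-3860792 + (-1172727 + 1639345))*(148*(26 + (-49 + 75)) + 2) = (-3860792 + 466618)*(148*(26 + 26) + 2) = -3394174*(148*52 + 2) = -3394174*(7696 + 2) = -3394174*7698 = -26128351452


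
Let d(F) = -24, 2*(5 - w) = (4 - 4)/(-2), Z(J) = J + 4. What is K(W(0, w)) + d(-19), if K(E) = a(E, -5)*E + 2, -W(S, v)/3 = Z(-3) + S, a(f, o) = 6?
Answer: -40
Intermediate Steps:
Z(J) = 4 + J
w = 5 (w = 5 - (4 - 4)/(2*(-2)) = 5 - 0*(-1)/2 = 5 - ½*0 = 5 + 0 = 5)
W(S, v) = -3 - 3*S (W(S, v) = -3*((4 - 3) + S) = -3*(1 + S) = -3 - 3*S)
K(E) = 2 + 6*E (K(E) = 6*E + 2 = 2 + 6*E)
K(W(0, w)) + d(-19) = (2 + 6*(-3 - 3*0)) - 24 = (2 + 6*(-3 + 0)) - 24 = (2 + 6*(-3)) - 24 = (2 - 18) - 24 = -16 - 24 = -40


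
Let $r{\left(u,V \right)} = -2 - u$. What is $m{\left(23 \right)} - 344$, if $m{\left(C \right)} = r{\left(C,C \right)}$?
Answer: $-369$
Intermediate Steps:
$m{\left(C \right)} = -2 - C$
$m{\left(23 \right)} - 344 = \left(-2 - 23\right) - 344 = -25 - 344 = -369$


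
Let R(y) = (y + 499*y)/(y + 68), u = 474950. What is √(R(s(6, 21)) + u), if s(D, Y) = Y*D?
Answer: 35*√3650498/97 ≈ 689.40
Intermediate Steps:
s(D, Y) = D*Y
R(y) = 500*y/(68 + y) (R(y) = (500*y)/(68 + y) = 500*y/(68 + y))
√(R(s(6, 21)) + u) = √(500*(6*21)/(68 + 6*21) + 474950) = √(500*126/(68 + 126) + 474950) = √(500*126/194 + 474950) = √(500*126*(1/194) + 474950) = √(31500/97 + 474950) = √(46101650/97) = 35*√3650498/97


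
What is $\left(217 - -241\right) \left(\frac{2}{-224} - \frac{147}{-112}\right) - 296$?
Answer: $\frac{8429}{28} \approx 301.04$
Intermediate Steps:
$\left(217 - -241\right) \left(\frac{2}{-224} - \frac{147}{-112}\right) - 296 = \left(217 + 241\right) \left(2 \left(- \frac{1}{224}\right) - - \frac{21}{16}\right) - 296 = 458 \left(- \frac{1}{112} + \frac{21}{16}\right) - 296 = 458 \cdot \frac{73}{56} - 296 = \frac{16717}{28} - 296 = \frac{8429}{28}$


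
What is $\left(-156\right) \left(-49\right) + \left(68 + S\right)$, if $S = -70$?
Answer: $7642$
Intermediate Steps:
$\left(-156\right) \left(-49\right) + \left(68 + S\right) = \left(-156\right) \left(-49\right) + \left(68 - 70\right) = 7644 - 2 = 7642$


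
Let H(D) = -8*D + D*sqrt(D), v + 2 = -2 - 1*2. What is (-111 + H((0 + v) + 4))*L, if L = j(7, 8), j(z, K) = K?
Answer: -760 - 16*I*sqrt(2) ≈ -760.0 - 22.627*I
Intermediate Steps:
v = -6 (v = -2 + (-2 - 1*2) = -2 + (-2 - 2) = -2 - 4 = -6)
L = 8
H(D) = D**(3/2) - 8*D (H(D) = -8*D + D**(3/2) = D**(3/2) - 8*D)
(-111 + H((0 + v) + 4))*L = (-111 + (((0 - 6) + 4)**(3/2) - 8*((0 - 6) + 4)))*8 = (-111 + ((-6 + 4)**(3/2) - 8*(-6 + 4)))*8 = (-111 + ((-2)**(3/2) - 8*(-2)))*8 = (-111 + (-2*I*sqrt(2) + 16))*8 = (-111 + (16 - 2*I*sqrt(2)))*8 = (-95 - 2*I*sqrt(2))*8 = -760 - 16*I*sqrt(2)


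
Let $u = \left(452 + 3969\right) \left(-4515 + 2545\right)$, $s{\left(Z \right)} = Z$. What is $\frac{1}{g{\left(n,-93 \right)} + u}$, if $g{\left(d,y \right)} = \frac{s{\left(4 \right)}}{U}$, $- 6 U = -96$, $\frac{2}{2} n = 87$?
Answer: $- \frac{4}{34837479} \approx -1.1482 \cdot 10^{-7}$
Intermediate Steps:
$n = 87$
$U = 16$ ($U = \left(- \frac{1}{6}\right) \left(-96\right) = 16$)
$g{\left(d,y \right)} = \frac{1}{4}$ ($g{\left(d,y \right)} = \frac{4}{16} = 4 \cdot \frac{1}{16} = \frac{1}{4}$)
$u = -8709370$ ($u = 4421 \left(-1970\right) = -8709370$)
$\frac{1}{g{\left(n,-93 \right)} + u} = \frac{1}{\frac{1}{4} - 8709370} = \frac{1}{- \frac{34837479}{4}} = - \frac{4}{34837479}$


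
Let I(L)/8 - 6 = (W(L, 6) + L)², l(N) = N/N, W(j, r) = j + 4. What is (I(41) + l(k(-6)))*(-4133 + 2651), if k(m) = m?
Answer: -87759594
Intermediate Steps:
W(j, r) = 4 + j
l(N) = 1
I(L) = 48 + 8*(4 + 2*L)² (I(L) = 48 + 8*((4 + L) + L)² = 48 + 8*(4 + 2*L)²)
(I(41) + l(k(-6)))*(-4133 + 2651) = ((48 + 32*(2 + 41)²) + 1)*(-4133 + 2651) = ((48 + 32*43²) + 1)*(-1482) = ((48 + 32*1849) + 1)*(-1482) = ((48 + 59168) + 1)*(-1482) = (59216 + 1)*(-1482) = 59217*(-1482) = -87759594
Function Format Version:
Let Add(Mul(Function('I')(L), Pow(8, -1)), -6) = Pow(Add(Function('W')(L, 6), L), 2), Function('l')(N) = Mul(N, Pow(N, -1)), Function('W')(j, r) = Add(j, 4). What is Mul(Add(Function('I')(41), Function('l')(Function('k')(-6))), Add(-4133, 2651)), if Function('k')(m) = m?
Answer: -87759594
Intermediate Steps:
Function('W')(j, r) = Add(4, j)
Function('l')(N) = 1
Function('I')(L) = Add(48, Mul(8, Pow(Add(4, Mul(2, L)), 2))) (Function('I')(L) = Add(48, Mul(8, Pow(Add(Add(4, L), L), 2))) = Add(48, Mul(8, Pow(Add(4, Mul(2, L)), 2))))
Mul(Add(Function('I')(41), Function('l')(Function('k')(-6))), Add(-4133, 2651)) = Mul(Add(Add(48, Mul(32, Pow(Add(2, 41), 2))), 1), Add(-4133, 2651)) = Mul(Add(Add(48, Mul(32, Pow(43, 2))), 1), -1482) = Mul(Add(Add(48, Mul(32, 1849)), 1), -1482) = Mul(Add(Add(48, 59168), 1), -1482) = Mul(Add(59216, 1), -1482) = Mul(59217, -1482) = -87759594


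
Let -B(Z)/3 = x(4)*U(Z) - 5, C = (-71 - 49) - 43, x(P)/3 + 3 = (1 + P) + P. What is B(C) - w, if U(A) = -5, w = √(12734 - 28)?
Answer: 285 - √12706 ≈ 172.28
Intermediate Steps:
x(P) = -6 + 6*P (x(P) = -9 + 3*((1 + P) + P) = -9 + 3*(1 + 2*P) = -9 + (3 + 6*P) = -6 + 6*P)
w = √12706 ≈ 112.72
C = -163 (C = -120 - 43 = -163)
B(Z) = 285 (B(Z) = -3*((-6 + 6*4)*(-5) - 5) = -3*((-6 + 24)*(-5) - 5) = -3*(18*(-5) - 5) = -3*(-90 - 5) = -3*(-95) = 285)
B(C) - w = 285 - √12706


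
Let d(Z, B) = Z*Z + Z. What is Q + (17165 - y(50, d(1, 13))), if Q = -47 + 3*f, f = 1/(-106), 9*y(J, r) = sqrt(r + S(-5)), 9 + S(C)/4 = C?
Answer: 1814505/106 - I*sqrt(6)/3 ≈ 17118.0 - 0.8165*I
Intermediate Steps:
S(C) = -36 + 4*C
d(Z, B) = Z + Z**2 (d(Z, B) = Z**2 + Z = Z + Z**2)
y(J, r) = sqrt(-56 + r)/9 (y(J, r) = sqrt(r + (-36 + 4*(-5)))/9 = sqrt(r + (-36 - 20))/9 = sqrt(r - 56)/9 = sqrt(-56 + r)/9)
f = -1/106 ≈ -0.0094340
Q = -4985/106 (Q = -47 + 3*(-1/106) = -47 - 3/106 = -4985/106 ≈ -47.028)
Q + (17165 - y(50, d(1, 13))) = -4985/106 + (17165 - sqrt(-56 + 1*(1 + 1))/9) = -4985/106 + (17165 - sqrt(-56 + 1*2)/9) = -4985/106 + (17165 - sqrt(-56 + 2)/9) = -4985/106 + (17165 - sqrt(-54)/9) = -4985/106 + (17165 - 3*I*sqrt(6)/9) = -4985/106 + (17165 - I*sqrt(6)/3) = 1814505/106 - I*sqrt(6)/3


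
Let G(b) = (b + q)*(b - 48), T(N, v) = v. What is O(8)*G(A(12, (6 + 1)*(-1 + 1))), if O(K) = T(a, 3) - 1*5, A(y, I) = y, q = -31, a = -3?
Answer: -1368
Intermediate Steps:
O(K) = -2 (O(K) = 3 - 1*5 = 3 - 5 = -2)
G(b) = (-48 + b)*(-31 + b) (G(b) = (b - 31)*(b - 48) = (-31 + b)*(-48 + b) = (-48 + b)*(-31 + b))
O(8)*G(A(12, (6 + 1)*(-1 + 1))) = -2*(1488 + 12² - 79*12) = -2*(1488 + 144 - 948) = -2*684 = -1368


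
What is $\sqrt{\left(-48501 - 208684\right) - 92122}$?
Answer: $i \sqrt{349307} \approx 591.02 i$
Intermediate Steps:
$\sqrt{\left(-48501 - 208684\right) - 92122} = \sqrt{-257185 - 92122} = \sqrt{-349307} = i \sqrt{349307}$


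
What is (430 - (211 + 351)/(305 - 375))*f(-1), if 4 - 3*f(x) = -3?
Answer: 15331/15 ≈ 1022.1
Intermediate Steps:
f(x) = 7/3 (f(x) = 4/3 - ⅓*(-3) = 4/3 + 1 = 7/3)
(430 - (211 + 351)/(305 - 375))*f(-1) = (430 - (211 + 351)/(305 - 375))*(7/3) = (430 - 562/(-70))*(7/3) = (430 - 562*(-1)/70)*(7/3) = (430 - 1*(-281/35))*(7/3) = (430 + 281/35)*(7/3) = (15331/35)*(7/3) = 15331/15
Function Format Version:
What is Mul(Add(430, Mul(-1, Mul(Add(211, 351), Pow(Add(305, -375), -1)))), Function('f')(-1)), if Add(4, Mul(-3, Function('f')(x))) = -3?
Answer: Rational(15331, 15) ≈ 1022.1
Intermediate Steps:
Function('f')(x) = Rational(7, 3) (Function('f')(x) = Add(Rational(4, 3), Mul(Rational(-1, 3), -3)) = Add(Rational(4, 3), 1) = Rational(7, 3))
Mul(Add(430, Mul(-1, Mul(Add(211, 351), Pow(Add(305, -375), -1)))), Function('f')(-1)) = Mul(Add(430, Mul(-1, Mul(Add(211, 351), Pow(Add(305, -375), -1)))), Rational(7, 3)) = Mul(Add(430, Mul(-1, Mul(562, Pow(-70, -1)))), Rational(7, 3)) = Mul(Add(430, Mul(-1, Mul(562, Rational(-1, 70)))), Rational(7, 3)) = Mul(Add(430, Mul(-1, Rational(-281, 35))), Rational(7, 3)) = Mul(Add(430, Rational(281, 35)), Rational(7, 3)) = Mul(Rational(15331, 35), Rational(7, 3)) = Rational(15331, 15)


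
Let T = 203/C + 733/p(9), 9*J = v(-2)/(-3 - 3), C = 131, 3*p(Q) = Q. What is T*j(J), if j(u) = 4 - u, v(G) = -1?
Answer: 10387940/10611 ≈ 978.98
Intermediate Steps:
p(Q) = Q/3
J = 1/54 (J = (-1/(-3 - 3))/9 = (-1/(-6))/9 = (-1*(-1/6))/9 = (1/9)*(1/6) = 1/54 ≈ 0.018519)
T = 96632/393 (T = 203/131 + 733/(((1/3)*9)) = 203*(1/131) + 733/3 = 203/131 + 733*(1/3) = 203/131 + 733/3 = 96632/393 ≈ 245.88)
T*j(J) = 96632*(4 - 1*1/54)/393 = 96632*(4 - 1/54)/393 = (96632/393)*(215/54) = 10387940/10611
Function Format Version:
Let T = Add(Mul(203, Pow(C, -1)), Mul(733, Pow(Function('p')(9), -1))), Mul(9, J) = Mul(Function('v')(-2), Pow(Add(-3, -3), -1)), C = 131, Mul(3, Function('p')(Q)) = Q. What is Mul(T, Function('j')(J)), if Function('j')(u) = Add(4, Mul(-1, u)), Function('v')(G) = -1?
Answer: Rational(10387940, 10611) ≈ 978.98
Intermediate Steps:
Function('p')(Q) = Mul(Rational(1, 3), Q)
J = Rational(1, 54) (J = Mul(Rational(1, 9), Mul(-1, Pow(Add(-3, -3), -1))) = Mul(Rational(1, 9), Mul(-1, Pow(-6, -1))) = Mul(Rational(1, 9), Mul(-1, Rational(-1, 6))) = Mul(Rational(1, 9), Rational(1, 6)) = Rational(1, 54) ≈ 0.018519)
T = Rational(96632, 393) (T = Add(Mul(203, Pow(131, -1)), Mul(733, Pow(Mul(Rational(1, 3), 9), -1))) = Add(Mul(203, Rational(1, 131)), Mul(733, Pow(3, -1))) = Add(Rational(203, 131), Mul(733, Rational(1, 3))) = Add(Rational(203, 131), Rational(733, 3)) = Rational(96632, 393) ≈ 245.88)
Mul(T, Function('j')(J)) = Mul(Rational(96632, 393), Add(4, Mul(-1, Rational(1, 54)))) = Mul(Rational(96632, 393), Add(4, Rational(-1, 54))) = Mul(Rational(96632, 393), Rational(215, 54)) = Rational(10387940, 10611)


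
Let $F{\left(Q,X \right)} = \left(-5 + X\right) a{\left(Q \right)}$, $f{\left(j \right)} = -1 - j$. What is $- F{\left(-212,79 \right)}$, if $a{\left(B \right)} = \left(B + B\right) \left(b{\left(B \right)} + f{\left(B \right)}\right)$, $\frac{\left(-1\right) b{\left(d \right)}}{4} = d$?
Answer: $33227184$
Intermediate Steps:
$b{\left(d \right)} = - 4 d$
$a{\left(B \right)} = 2 B \left(-1 - 5 B\right)$ ($a{\left(B \right)} = \left(B + B\right) \left(- 4 B - \left(1 + B\right)\right) = 2 B \left(-1 - 5 B\right)$)
$F{\left(Q,X \right)} = - 2 Q \left(1 + 5 Q\right) \left(-5 + X\right)$ ($F{\left(Q,X \right)} = \left(-5 + X\right) \left(- 2 Q \left(1 + 5 Q\right)\right) = - 2 Q \left(1 + 5 Q\right) \left(-5 + X\right)$)
$- F{\left(-212,79 \right)} = - \left(-2\right) \left(-212\right) \left(1 + 5 \left(-212\right)\right) \left(-5 + 79\right) = - \left(-2\right) \left(-212\right) \left(1 - 1060\right) 74 = - \left(-2\right) \left(-212\right) \left(-1059\right) 74 = \left(-1\right) \left(-33227184\right) = 33227184$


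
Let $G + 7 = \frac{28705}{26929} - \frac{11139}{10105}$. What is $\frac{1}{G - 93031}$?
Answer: $- \frac{5789735}{538665575528} \approx -1.0748 \cdot 10^{-5}$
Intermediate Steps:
$G = - \frac{40738743}{5789735}$ ($G = -7 + \left(\frac{28705}{26929} - \frac{11139}{10105}\right) = -7 + \left(28705 \cdot \frac{1}{26929} - \frac{237}{215}\right) = -7 + \left(\frac{28705}{26929} - \frac{237}{215}\right) = -7 - \frac{210598}{5789735} = - \frac{40738743}{5789735} \approx -7.0364$)
$\frac{1}{G - 93031} = \frac{1}{- \frac{40738743}{5789735} - 93031} = \frac{1}{- \frac{538665575528}{5789735}} = - \frac{5789735}{538665575528}$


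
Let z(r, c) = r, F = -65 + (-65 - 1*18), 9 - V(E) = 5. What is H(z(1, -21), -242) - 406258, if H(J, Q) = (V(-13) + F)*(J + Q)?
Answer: -371554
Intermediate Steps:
V(E) = 4 (V(E) = 9 - 1*5 = 9 - 5 = 4)
F = -148 (F = -65 + (-65 - 18) = -65 - 83 = -148)
H(J, Q) = -144*J - 144*Q (H(J, Q) = (4 - 148)*(J + Q) = -144*(J + Q) = -144*J - 144*Q)
H(z(1, -21), -242) - 406258 = (-144*1 - 144*(-242)) - 406258 = (-144 + 34848) - 406258 = 34704 - 406258 = -371554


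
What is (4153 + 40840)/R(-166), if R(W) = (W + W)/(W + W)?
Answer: 44993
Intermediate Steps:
R(W) = 1 (R(W) = (2*W)/((2*W)) = (2*W)*(1/(2*W)) = 1)
(4153 + 40840)/R(-166) = (4153 + 40840)/1 = 44993*1 = 44993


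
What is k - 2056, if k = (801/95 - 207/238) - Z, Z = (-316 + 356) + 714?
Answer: -63363127/22610 ≈ -2802.4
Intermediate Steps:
Z = 754 (Z = 40 + 714 = 754)
k = -16876967/22610 (k = (801/95 - 207/238) - 1*754 = (801*(1/95) - 207*1/238) - 754 = (801/95 - 207/238) - 754 = 170973/22610 - 754 = -16876967/22610 ≈ -746.44)
k - 2056 = -16876967/22610 - 2056 = -63363127/22610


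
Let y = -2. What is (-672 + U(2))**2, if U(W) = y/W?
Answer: 452929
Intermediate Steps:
U(W) = -2/W
(-672 + U(2))**2 = (-672 - 2/2)**2 = (-672 - 2*1/2)**2 = (-672 - 1)**2 = (-673)**2 = 452929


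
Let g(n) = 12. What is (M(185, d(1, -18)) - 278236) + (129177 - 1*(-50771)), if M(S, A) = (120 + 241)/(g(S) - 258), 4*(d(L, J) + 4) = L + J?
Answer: -24179209/246 ≈ -98290.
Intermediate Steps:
d(L, J) = -4 + J/4 + L/4 (d(L, J) = -4 + (L + J)/4 = -4 + (J + L)/4 = -4 + (J/4 + L/4) = -4 + J/4 + L/4)
M(S, A) = -361/246 (M(S, A) = (120 + 241)/(12 - 258) = 361/(-246) = 361*(-1/246) = -361/246)
(M(185, d(1, -18)) - 278236) + (129177 - 1*(-50771)) = (-361/246 - 278236) + (129177 - 1*(-50771)) = -68446417/246 + (129177 + 50771) = -68446417/246 + 179948 = -24179209/246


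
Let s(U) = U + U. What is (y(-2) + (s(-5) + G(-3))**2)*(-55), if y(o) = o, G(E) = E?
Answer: -9185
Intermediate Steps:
s(U) = 2*U
(y(-2) + (s(-5) + G(-3))**2)*(-55) = (-2 + (2*(-5) - 3)**2)*(-55) = (-2 + (-10 - 3)**2)*(-55) = (-2 + (-13)**2)*(-55) = (-2 + 169)*(-55) = 167*(-55) = -9185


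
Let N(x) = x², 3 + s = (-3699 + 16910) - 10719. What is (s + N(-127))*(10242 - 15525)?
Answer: -98358894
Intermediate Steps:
s = 2489 (s = -3 + ((-3699 + 16910) - 10719) = -3 + (13211 - 10719) = -3 + 2492 = 2489)
(s + N(-127))*(10242 - 15525) = (2489 + (-127)²)*(10242 - 15525) = (2489 + 16129)*(-5283) = 18618*(-5283) = -98358894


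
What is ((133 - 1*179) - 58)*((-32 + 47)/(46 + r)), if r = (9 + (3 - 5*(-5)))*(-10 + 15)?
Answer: -520/77 ≈ -6.7533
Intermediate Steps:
r = 185 (r = (9 + (3 + 25))*5 = (9 + 28)*5 = 37*5 = 185)
((133 - 1*179) - 58)*((-32 + 47)/(46 + r)) = ((133 - 1*179) - 58)*((-32 + 47)/(46 + 185)) = ((133 - 179) - 58)*(15/231) = (-46 - 58)*(15*(1/231)) = -104*5/77 = -520/77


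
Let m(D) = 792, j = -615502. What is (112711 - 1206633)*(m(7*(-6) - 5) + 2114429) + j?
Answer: -2313887402264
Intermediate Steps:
(112711 - 1206633)*(m(7*(-6) - 5) + 2114429) + j = (112711 - 1206633)*(792 + 2114429) - 615502 = -1093922*2115221 - 615502 = -2313886786762 - 615502 = -2313887402264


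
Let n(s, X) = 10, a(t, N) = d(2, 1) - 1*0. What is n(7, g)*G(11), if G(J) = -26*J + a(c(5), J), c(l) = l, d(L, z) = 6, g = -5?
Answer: -2800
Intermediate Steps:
a(t, N) = 6 (a(t, N) = 6 - 1*0 = 6 + 0 = 6)
G(J) = 6 - 26*J (G(J) = -26*J + 6 = 6 - 26*J)
n(7, g)*G(11) = 10*(6 - 26*11) = 10*(6 - 286) = 10*(-280) = -2800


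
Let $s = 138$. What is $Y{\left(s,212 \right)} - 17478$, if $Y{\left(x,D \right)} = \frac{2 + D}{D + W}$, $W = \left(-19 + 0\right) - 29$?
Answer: $- \frac{1433089}{82} \approx -17477.0$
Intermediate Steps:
$W = -48$ ($W = -19 - 29 = -48$)
$Y{\left(x,D \right)} = \frac{2 + D}{-48 + D}$ ($Y{\left(x,D \right)} = \frac{2 + D}{D - 48} = \frac{2 + D}{-48 + D}$)
$Y{\left(s,212 \right)} - 17478 = \frac{2 + 212}{-48 + 212} - 17478 = \frac{1}{164} \cdot 214 - 17478 = \frac{107}{82} - 17478 = - \frac{1433089}{82}$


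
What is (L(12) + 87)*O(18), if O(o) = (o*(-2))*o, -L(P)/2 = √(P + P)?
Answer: -56376 + 2592*√6 ≈ -50027.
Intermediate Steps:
L(P) = -2*√2*√P (L(P) = -2*√(P + P) = -2*√2*√P)
O(o) = -2*o² (O(o) = (-2*o)*o = -2*o²)
(L(12) + 87)*O(18) = (-2*√2*√12 + 87)*(-2*18²) = (-2*√2*2*√3 + 87)*(-2*324) = (-4*√6 + 87)*(-648) = (87 - 4*√6)*(-648) = -56376 + 2592*√6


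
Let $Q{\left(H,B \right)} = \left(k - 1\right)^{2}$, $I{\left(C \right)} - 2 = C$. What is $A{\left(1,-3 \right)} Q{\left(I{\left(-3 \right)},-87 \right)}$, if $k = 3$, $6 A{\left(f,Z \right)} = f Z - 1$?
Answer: $- \frac{8}{3} \approx -2.6667$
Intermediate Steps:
$A{\left(f,Z \right)} = - \frac{1}{6} + \frac{Z f}{6}$ ($A{\left(f,Z \right)} = \frac{f Z - 1}{6} = \frac{Z f - 1}{6} = \frac{-1 + Z f}{6} = - \frac{1}{6} + \frac{Z f}{6}$)
$I{\left(C \right)} = 2 + C$
$Q{\left(H,B \right)} = 4$ ($Q{\left(H,B \right)} = \left(3 - 1\right)^{2} = 2^{2} = 4$)
$A{\left(1,-3 \right)} Q{\left(I{\left(-3 \right)},-87 \right)} = \left(- \frac{1}{6} + \frac{1}{6} \left(-3\right) 1\right) 4 = \left(- \frac{1}{6} - \frac{1}{2}\right) 4 = \left(- \frac{2}{3}\right) 4 = - \frac{8}{3}$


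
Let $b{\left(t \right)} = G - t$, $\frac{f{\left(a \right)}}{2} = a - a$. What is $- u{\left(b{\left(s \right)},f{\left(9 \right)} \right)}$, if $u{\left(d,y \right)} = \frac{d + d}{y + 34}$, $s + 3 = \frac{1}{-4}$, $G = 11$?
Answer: $- \frac{57}{68} \approx -0.83823$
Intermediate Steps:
$f{\left(a \right)} = 0$ ($f{\left(a \right)} = 2 \left(a - a\right) = 2 \cdot 0 = 0$)
$s = - \frac{13}{4}$ ($s = -3 + \frac{1}{-4} = -3 - \frac{1}{4} = - \frac{13}{4} \approx -3.25$)
$b{\left(t \right)} = 11 - t$
$u{\left(d,y \right)} = \frac{2 d}{34 + y}$
$- u{\left(b{\left(s \right)},f{\left(9 \right)} \right)} = - \frac{2 \left(11 - - \frac{13}{4}\right)}{34 + 0} = - \frac{2 \left(11 + \frac{13}{4}\right)}{34} = - \frac{2 \cdot 57}{4 \cdot 34} = \left(-1\right) \frac{57}{68} = - \frac{57}{68}$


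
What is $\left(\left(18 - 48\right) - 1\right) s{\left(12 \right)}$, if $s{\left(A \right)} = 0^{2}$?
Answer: $0$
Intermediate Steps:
$s{\left(A \right)} = 0$
$\left(\left(18 - 48\right) - 1\right) s{\left(12 \right)} = \left(\left(18 - 48\right) - 1\right) 0 = \left(-30 - 1\right) 0 = \left(-31\right) 0 = 0$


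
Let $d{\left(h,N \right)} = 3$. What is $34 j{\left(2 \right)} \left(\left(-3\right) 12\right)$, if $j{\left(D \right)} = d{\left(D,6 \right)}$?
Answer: $-3672$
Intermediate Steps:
$j{\left(D \right)} = 3$
$34 j{\left(2 \right)} \left(\left(-3\right) 12\right) = 34 \cdot 3 \left(\left(-3\right) 12\right) = 102 \left(-36\right) = -3672$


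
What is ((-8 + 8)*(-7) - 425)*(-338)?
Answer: 143650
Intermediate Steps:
((-8 + 8)*(-7) - 425)*(-338) = (0*(-7) - 425)*(-338) = (0 - 425)*(-338) = -425*(-338) = 143650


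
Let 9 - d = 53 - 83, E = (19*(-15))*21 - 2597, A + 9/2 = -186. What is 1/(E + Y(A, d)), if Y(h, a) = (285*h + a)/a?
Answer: -26/259301 ≈ -0.00010027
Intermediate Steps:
A = -381/2 (A = -9/2 - 186 = -381/2 ≈ -190.50)
E = -8582 (E = -285*21 - 2597 = -5985 - 2597 = -8582)
d = 39 (d = 9 - (53 - 83) = 9 - 1*(-30) = 9 + 30 = 39)
Y(h, a) = (a + 285*h)/a
1/(E + Y(A, d)) = 1/(-8582 + (39 + 285*(-381/2))/39) = 1/(-8582 + (39 - 108585/2)/39) = 1/(-8582 + (1/39)*(-108507/2)) = 1/(-8582 - 36169/26) = 1/(-259301/26) = -26/259301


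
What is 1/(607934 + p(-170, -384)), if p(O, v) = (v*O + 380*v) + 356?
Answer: 1/527650 ≈ 1.8952e-6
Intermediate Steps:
p(O, v) = 356 + 380*v + O*v (p(O, v) = (O*v + 380*v) + 356 = (380*v + O*v) + 356 = 356 + 380*v + O*v)
1/(607934 + p(-170, -384)) = 1/(607934 + (356 + 380*(-384) - 170*(-384))) = 1/(607934 + (356 - 145920 + 65280)) = 1/(607934 - 80284) = 1/527650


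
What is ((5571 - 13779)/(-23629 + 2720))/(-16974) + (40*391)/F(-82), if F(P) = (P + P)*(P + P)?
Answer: 940135793/1616809334 ≈ 0.58148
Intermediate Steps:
F(P) = 4*P² (F(P) = (2*P)*(2*P) = 4*P²)
((5571 - 13779)/(-23629 + 2720))/(-16974) + (40*391)/F(-82) = ((5571 - 13779)/(-23629 + 2720))/(-16974) + (40*391)/((4*(-82)²)) = -8208/(-20909)*(-1/16974) + 15640/((4*6724)) = -8208*(-1/20909)*(-1/16974) + 15640/26896 = (8208/20909)*(-1/16974) + 15640*(1/26896) = -456/19717187 + 1955/3362 = 940135793/1616809334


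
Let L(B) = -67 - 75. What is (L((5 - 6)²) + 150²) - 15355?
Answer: 7003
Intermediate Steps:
L(B) = -142
(L((5 - 6)²) + 150²) - 15355 = (-142 + 150²) - 15355 = (-142 + 22500) - 15355 = 22358 - 15355 = 7003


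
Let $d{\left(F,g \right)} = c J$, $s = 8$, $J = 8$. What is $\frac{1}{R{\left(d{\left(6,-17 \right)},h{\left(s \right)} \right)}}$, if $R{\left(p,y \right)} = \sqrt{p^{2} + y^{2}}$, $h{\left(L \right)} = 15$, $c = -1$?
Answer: $\frac{1}{17} \approx 0.058824$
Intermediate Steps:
$d{\left(F,g \right)} = -8$ ($d{\left(F,g \right)} = \left(-1\right) 8 = -8$)
$\frac{1}{R{\left(d{\left(6,-17 \right)},h{\left(s \right)} \right)}} = \frac{1}{\sqrt{\left(-8\right)^{2} + 15^{2}}} = \frac{1}{\sqrt{64 + 225}} = \frac{1}{\sqrt{289}} = \frac{1}{17}$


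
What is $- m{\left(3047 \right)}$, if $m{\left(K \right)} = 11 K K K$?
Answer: $-311178833053$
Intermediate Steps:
$m{\left(K \right)} = 11 K^{3}$ ($m{\left(K \right)} = 11 K^{2} K = 11 K^{3}$)
$- m{\left(3047 \right)} = - 11 \cdot 3047^{3} = - 11 \cdot 28288984823 = \left(-1\right) 311178833053 = -311178833053$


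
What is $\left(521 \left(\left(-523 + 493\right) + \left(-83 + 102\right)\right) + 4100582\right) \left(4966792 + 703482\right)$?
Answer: $23218927159174$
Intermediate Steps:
$\left(521 \left(\left(-523 + 493\right) + \left(-83 + 102\right)\right) + 4100582\right) \left(4966792 + 703482\right) = \left(521 \left(-30 + 19\right) + 4100582\right) 5670274 = \left(521 \left(-11\right) + 4100582\right) 5670274 = \left(-5731 + 4100582\right) 5670274 = 4094851 \cdot 5670274 = 23218927159174$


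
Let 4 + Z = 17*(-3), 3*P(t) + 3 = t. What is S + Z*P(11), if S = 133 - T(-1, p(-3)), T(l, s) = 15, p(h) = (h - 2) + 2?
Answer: -86/3 ≈ -28.667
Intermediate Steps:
p(h) = h (p(h) = (-2 + h) + 2 = h)
P(t) = -1 + t/3
S = 118 (S = 133 - 1*15 = 133 - 15 = 118)
Z = -55 (Z = -4 + 17*(-3) = -4 - 51 = -55)
S + Z*P(11) = 118 - 55*(-1 + (1/3)*11) = 118 - 55*(-1 + 11/3) = 118 - 55*8/3 = 118 - 440/3 = -86/3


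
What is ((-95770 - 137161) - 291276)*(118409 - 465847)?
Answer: 182129431666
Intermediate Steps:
((-95770 - 137161) - 291276)*(118409 - 465847) = (-232931 - 291276)*(-347438) = -524207*(-347438) = 182129431666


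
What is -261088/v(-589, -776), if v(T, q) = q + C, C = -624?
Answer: 32636/175 ≈ 186.49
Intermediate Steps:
v(T, q) = -624 + q (v(T, q) = q - 624 = -624 + q)
-261088/v(-589, -776) = -261088/(-624 - 776) = -261088/(-1400) = -261088*(-1/1400) = 32636/175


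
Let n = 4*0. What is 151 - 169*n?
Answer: 151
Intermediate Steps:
n = 0
151 - 169*n = 151 - 169*0 = 151 + 0 = 151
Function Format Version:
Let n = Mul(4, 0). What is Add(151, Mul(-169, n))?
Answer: 151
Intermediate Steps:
n = 0
Add(151, Mul(-169, n)) = Add(151, Mul(-169, 0)) = Add(151, 0) = 151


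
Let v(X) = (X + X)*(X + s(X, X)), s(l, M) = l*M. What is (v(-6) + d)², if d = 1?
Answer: 128881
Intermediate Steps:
s(l, M) = M*l
v(X) = 2*X*(X + X²) (v(X) = (X + X)*(X + X*X) = (2*X)*(X + X²) = 2*X*(X + X²))
(v(-6) + d)² = (2*(-6)²*(1 - 6) + 1)² = (2*36*(-5) + 1)² = (-360 + 1)² = (-359)² = 128881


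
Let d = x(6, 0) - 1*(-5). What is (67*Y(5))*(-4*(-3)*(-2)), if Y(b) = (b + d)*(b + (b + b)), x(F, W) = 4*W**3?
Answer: -241200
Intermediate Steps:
d = 5 (d = 4*0**3 - 1*(-5) = 4*0 + 5 = 0 + 5 = 5)
Y(b) = 3*b*(5 + b) (Y(b) = (b + 5)*(b + (b + b)) = (5 + b)*(b + 2*b) = (5 + b)*(3*b) = 3*b*(5 + b))
(67*Y(5))*(-4*(-3)*(-2)) = (67*(3*5*(5 + 5)))*(-4*(-3)*(-2)) = (67*(3*5*10))*(12*(-2)) = (67*150)*(-24) = 10050*(-24) = -241200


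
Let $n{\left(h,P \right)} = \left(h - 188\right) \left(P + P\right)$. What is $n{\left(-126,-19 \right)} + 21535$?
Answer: $33467$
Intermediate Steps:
$n{\left(h,P \right)} = 2 P \left(-188 + h\right)$ ($n{\left(h,P \right)} = \left(-188 + h\right) 2 P = 2 P \left(-188 + h\right)$)
$n{\left(-126,-19 \right)} + 21535 = 2 \left(-19\right) \left(-188 - 126\right) + 21535 = 2 \left(-19\right) \left(-314\right) + 21535 = 11932 + 21535 = 33467$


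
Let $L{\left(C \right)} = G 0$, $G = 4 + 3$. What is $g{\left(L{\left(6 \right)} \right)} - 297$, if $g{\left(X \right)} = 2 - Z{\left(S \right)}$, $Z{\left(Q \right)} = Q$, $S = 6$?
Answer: $-301$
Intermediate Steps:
$G = 7$
$L{\left(C \right)} = 0$ ($L{\left(C \right)} = 7 \cdot 0 = 0$)
$g{\left(X \right)} = -4$ ($g{\left(X \right)} = 2 - 6 = -4$)
$g{\left(L{\left(6 \right)} \right)} - 297 = -4 - 297 = -301$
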